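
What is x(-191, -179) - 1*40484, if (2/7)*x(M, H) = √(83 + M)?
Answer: -40484 + 21*I*√3 ≈ -40484.0 + 36.373*I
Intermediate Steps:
x(M, H) = 7*√(83 + M)/2
x(-191, -179) - 1*40484 = 7*√(83 - 191)/2 - 1*40484 = 7*√(-108)/2 - 40484 = 7*(6*I*√3)/2 - 40484 = 21*I*√3 - 40484 = -40484 + 21*I*√3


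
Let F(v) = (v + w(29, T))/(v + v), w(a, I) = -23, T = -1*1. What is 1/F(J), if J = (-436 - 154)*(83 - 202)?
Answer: 140420/70187 ≈ 2.0007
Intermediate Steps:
T = -1
J = 70210 (J = -590*(-119) = 70210)
F(v) = (-23 + v)/(2*v) (F(v) = (v - 23)/(v + v) = (-23 + v)/((2*v)) = (-23 + v)*(1/(2*v)) = (-23 + v)/(2*v))
1/F(J) = 1/((½)*(-23 + 70210)/70210) = 1/((½)*(1/70210)*70187) = 1/(70187/140420) = 140420/70187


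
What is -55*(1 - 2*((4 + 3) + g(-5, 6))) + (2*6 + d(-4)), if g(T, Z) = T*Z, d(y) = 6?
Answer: -2567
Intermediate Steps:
-55*(1 - 2*((4 + 3) + g(-5, 6))) + (2*6 + d(-4)) = -55*(1 - 2*((4 + 3) - 5*6)) + (2*6 + 6) = -55*(1 - 2*(7 - 30)) + (12 + 6) = -55*(1 - 2*(-23)) + 18 = -55*(1 + 46) + 18 = -55*47 + 18 = -2585 + 18 = -2567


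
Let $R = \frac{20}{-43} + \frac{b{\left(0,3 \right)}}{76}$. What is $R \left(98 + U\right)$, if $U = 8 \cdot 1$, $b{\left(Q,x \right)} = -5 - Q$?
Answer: $- \frac{91955}{1634} \approx -56.276$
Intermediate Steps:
$U = 8$
$R = - \frac{1735}{3268}$ ($R = \frac{20}{-43} + \frac{-5 - 0}{76} = 20 \left(- \frac{1}{43}\right) + \left(-5 + 0\right) \frac{1}{76} = - \frac{20}{43} - \frac{5}{76} = - \frac{1735}{3268} \approx -0.53091$)
$R \left(98 + U\right) = - \frac{1735 \left(98 + 8\right)}{3268} = \left(- \frac{1735}{3268}\right) 106 = - \frac{91955}{1634}$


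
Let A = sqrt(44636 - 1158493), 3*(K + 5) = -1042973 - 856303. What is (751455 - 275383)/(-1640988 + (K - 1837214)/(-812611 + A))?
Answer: -19106432406945620262248/65858458846086315879291 - 43557255496*I*sqrt(1113857)/65858458846086315879291 ≈ -0.29011 - 6.9801e-10*I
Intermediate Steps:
K = -633097 (K = -5 + (-1042973 - 856303)/3 = -5 + (1/3)*(-1899276) = -5 - 633092 = -633097)
A = I*sqrt(1113857) (A = sqrt(-1113857) = I*sqrt(1113857) ≈ 1055.4*I)
(751455 - 275383)/(-1640988 + (K - 1837214)/(-812611 + A)) = (751455 - 275383)/(-1640988 + (-633097 - 1837214)/(-812611 + I*sqrt(1113857))) = 476072/(-1640988 - 2470311/(-812611 + I*sqrt(1113857)))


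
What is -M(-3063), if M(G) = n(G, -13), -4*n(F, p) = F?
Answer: -3063/4 ≈ -765.75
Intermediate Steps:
n(F, p) = -F/4
M(G) = -G/4
-M(-3063) = -(-1)*(-3063)/4 = -1*3063/4 = -3063/4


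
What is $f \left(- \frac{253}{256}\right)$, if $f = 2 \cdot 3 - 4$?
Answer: $- \frac{253}{128} \approx -1.9766$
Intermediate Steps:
$f = 2$ ($f = 6 - 4 = 2$)
$f \left(- \frac{253}{256}\right) = 2 \left(- \frac{253}{256}\right) = - \frac{253}{128}$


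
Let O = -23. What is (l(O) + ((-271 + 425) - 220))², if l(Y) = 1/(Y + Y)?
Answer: 9223369/2116 ≈ 4358.9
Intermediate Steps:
l(Y) = 1/(2*Y)
(l(O) + ((-271 + 425) - 220))² = ((½)/(-23) + ((-271 + 425) - 220))² = ((½)*(-1/23) + (154 - 220))² = (-1/46 - 66)² = (-3037/46)² = 9223369/2116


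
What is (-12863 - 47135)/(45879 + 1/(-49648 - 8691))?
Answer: -1750111661/1338267490 ≈ -1.3077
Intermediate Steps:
(-12863 - 47135)/(45879 + 1/(-49648 - 8691)) = -59998/(45879 + 1/(-58339)) = -59998/(45879 - 1/58339) = -59998/2676534980/58339 = -59998*58339/2676534980 = -1750111661/1338267490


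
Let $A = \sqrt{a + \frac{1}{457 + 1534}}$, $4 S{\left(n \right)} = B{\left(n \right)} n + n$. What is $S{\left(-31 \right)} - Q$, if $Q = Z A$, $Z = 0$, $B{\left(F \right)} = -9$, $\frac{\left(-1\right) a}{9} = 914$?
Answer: $62$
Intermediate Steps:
$a = -8226$ ($a = \left(-9\right) 914 = -8226$)
$S{\left(n \right)} = - 2 n$ ($S{\left(n \right)} = \frac{- 9 n + n}{4} = \frac{\left(-8\right) n}{4} = - 2 n$)
$A = \frac{i \sqrt{32608528315}}{1991}$ ($A = \sqrt{-8226 + \frac{1}{457 + 1534}} = \sqrt{-8226 + \frac{1}{1991}} = \sqrt{- \frac{16377965}{1991}} = \frac{i \sqrt{32608528315}}{1991} \approx 90.697 i$)
$Q = 0$ ($Q = 0 \frac{i \sqrt{32608528315}}{1991} = 0$)
$S{\left(-31 \right)} - Q = \left(-2\right) \left(-31\right) - 0 = 62 + 0 = 62$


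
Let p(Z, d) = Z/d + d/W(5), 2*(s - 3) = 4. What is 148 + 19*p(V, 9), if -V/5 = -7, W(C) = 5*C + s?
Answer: 20483/90 ≈ 227.59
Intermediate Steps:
s = 5 (s = 3 + (½)*4 = 3 + 2 = 5)
W(C) = 5 + 5*C (W(C) = 5*C + 5 = 5 + 5*C)
V = 35 (V = -5*(-7) = 35)
p(Z, d) = d/30 + Z/d (p(Z, d) = Z/d + d/(5 + 5*5) = Z/d + d/(5 + 25) = Z/d + d/30 = d/30 + Z/d)
148 + 19*p(V, 9) = 148 + 19*((1/30)*9 + 35/9) = 148 + 19*(3/10 + 35*(⅑)) = 148 + 19*(3/10 + 35/9) = 148 + 19*(377/90) = 148 + 7163/90 = 20483/90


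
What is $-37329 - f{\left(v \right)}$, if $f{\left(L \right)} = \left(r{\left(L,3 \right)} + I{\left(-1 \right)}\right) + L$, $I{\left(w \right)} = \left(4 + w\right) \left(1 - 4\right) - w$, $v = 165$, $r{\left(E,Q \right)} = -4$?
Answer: $-37482$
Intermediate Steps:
$I{\left(w \right)} = -12 - 4 w$ ($I{\left(w \right)} = \left(4 + w\right) \left(-3\right) - w = \left(-12 - 3 w\right) - w = -12 - 4 w$)
$f{\left(L \right)} = -12 + L$ ($f{\left(L \right)} = \left(-4 - 8\right) + L = -12 + L$)
$-37329 - f{\left(v \right)} = -37329 - \left(-12 + 165\right) = -37329 - 153 = -37482$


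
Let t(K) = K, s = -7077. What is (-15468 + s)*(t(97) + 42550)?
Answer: -961476615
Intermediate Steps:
(-15468 + s)*(t(97) + 42550) = (-15468 - 7077)*(97 + 42550) = -22545*42647 = -961476615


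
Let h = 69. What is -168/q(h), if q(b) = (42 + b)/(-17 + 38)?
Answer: -1176/37 ≈ -31.784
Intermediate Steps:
q(b) = 2 + b/21 (q(b) = (42 + b)/21 = (42 + b)*(1/21) = 2 + b/21)
-168/q(h) = -168/(2 + (1/21)*69) = -168/(2 + 23/7) = -168/37/7 = -168*7/37 = -1176/37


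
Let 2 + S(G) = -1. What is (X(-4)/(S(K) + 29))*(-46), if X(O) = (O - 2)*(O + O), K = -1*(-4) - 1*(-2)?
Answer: -1104/13 ≈ -84.923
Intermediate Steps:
K = 6 (K = 4 + 2 = 6)
S(G) = -3 (S(G) = -2 - 1 = -3)
X(O) = 2*O*(-2 + O) (X(O) = (-2 + O)*(2*O) = 2*O*(-2 + O))
(X(-4)/(S(K) + 29))*(-46) = ((2*(-4)*(-2 - 4))/(-3 + 29))*(-46) = ((2*(-4)*(-6))/26)*(-46) = ((1/26)*48)*(-46) = (24/13)*(-46) = -1104/13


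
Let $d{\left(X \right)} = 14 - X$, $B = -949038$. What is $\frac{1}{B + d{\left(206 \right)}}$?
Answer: $- \frac{1}{949230} \approx -1.0535 \cdot 10^{-6}$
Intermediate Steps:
$\frac{1}{B + d{\left(206 \right)}} = \frac{1}{-949038 + \left(14 - 206\right)} = \frac{1}{-949038 - 192} = \frac{1}{-949230} = - \frac{1}{949230}$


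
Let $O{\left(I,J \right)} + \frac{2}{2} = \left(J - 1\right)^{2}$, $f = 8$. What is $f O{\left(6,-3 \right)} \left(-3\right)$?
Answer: $-360$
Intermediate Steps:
$O{\left(I,J \right)} = -1 + \left(-1 + J\right)^{2}$ ($O{\left(I,J \right)} = -1 + \left(J - 1\right)^{2} = -1 + \left(-1 + J\right)^{2}$)
$f O{\left(6,-3 \right)} \left(-3\right) = 8 \left(- 3 \left(-2 - 3\right)\right) \left(-3\right) = 8 \left(\left(-3\right) \left(-5\right)\right) \left(-3\right) = 8 \cdot 15 \left(-3\right) = 120 \left(-3\right) = -360$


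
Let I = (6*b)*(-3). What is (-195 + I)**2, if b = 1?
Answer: 45369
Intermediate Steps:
I = -18 (I = (6*1)*(-3) = 6*(-3) = -18)
(-195 + I)**2 = (-195 - 18)**2 = (-213)**2 = 45369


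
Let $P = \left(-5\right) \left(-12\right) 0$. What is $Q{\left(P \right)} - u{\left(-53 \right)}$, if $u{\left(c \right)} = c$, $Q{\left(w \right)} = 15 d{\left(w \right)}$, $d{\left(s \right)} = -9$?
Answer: $-82$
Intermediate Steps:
$P = 0$ ($P = 60 \cdot 0 = 0$)
$Q{\left(w \right)} = -135$ ($Q{\left(w \right)} = 15 \left(-9\right) = -135$)
$Q{\left(P \right)} - u{\left(-53 \right)} = -135 - -53 = -135 + 53 = -82$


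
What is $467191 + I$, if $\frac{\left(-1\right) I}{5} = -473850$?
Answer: $2836441$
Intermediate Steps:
$I = 2369250$ ($I = \left(-5\right) \left(-473850\right) = 2369250$)
$467191 + I = 467191 + 2369250 = 2836441$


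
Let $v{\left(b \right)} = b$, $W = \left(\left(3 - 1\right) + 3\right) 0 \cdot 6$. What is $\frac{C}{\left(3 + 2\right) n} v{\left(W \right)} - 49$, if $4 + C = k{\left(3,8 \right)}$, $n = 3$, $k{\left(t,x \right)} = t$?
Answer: $-49$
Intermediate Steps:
$C = -1$ ($C = -4 + 3 = -1$)
$W = 0$ ($W = \left(2 + 3\right) 0 \cdot 6 = 5 \cdot 0 \cdot 6 = 0 \cdot 6 = 0$)
$\frac{C}{\left(3 + 2\right) n} v{\left(W \right)} - 49 = - \frac{1}{\left(3 + 2\right) 3} \cdot 0 - 49 = - \frac{1}{5 \cdot 3} \cdot 0 - 49 = - \frac{1}{15} \cdot 0 - 49 = \left(-1\right) \frac{1}{15} \cdot 0 - 49 = \left(- \frac{1}{15}\right) 0 - 49 = 0 - 49 = -49$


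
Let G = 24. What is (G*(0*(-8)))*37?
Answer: 0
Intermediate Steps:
(G*(0*(-8)))*37 = (24*(0*(-8)))*37 = (24*0)*37 = 0*37 = 0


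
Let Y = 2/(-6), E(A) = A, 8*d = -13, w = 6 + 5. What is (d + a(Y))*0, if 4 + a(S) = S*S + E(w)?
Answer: 0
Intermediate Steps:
w = 11
d = -13/8 (d = (⅛)*(-13) = -13/8 ≈ -1.6250)
Y = -⅓ (Y = 2*(-⅙) = -⅓ ≈ -0.33333)
a(S) = 7 + S² (a(S) = -4 + (S*S + 11) = -4 + (S² + 11) = -4 + (11 + S²) = 7 + S²)
(d + a(Y))*0 = (-13/8 + (7 + (-⅓)²))*0 = (-13/8 + (7 + ⅑))*0 = (-13/8 + 64/9)*0 = (395/72)*0 = 0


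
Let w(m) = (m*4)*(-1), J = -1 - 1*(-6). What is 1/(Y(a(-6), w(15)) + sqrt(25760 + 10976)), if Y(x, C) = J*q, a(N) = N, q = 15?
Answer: -75/31111 + 8*sqrt(574)/31111 ≈ 0.0037500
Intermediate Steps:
J = 5 (J = -1 + 6 = 5)
w(m) = -4*m (w(m) = (4*m)*(-1) = -4*m)
Y(x, C) = 75 (Y(x, C) = 5*15 = 75)
1/(Y(a(-6), w(15)) + sqrt(25760 + 10976)) = 1/(75 + sqrt(25760 + 10976)) = 1/(75 + sqrt(36736)) = 1/(75 + 8*sqrt(574))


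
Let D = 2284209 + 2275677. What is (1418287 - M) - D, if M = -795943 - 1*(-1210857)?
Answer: -3556513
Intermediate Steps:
D = 4559886
M = 414914 (M = -795943 + 1210857 = 414914)
(1418287 - M) - D = (1418287 - 1*414914) - 1*4559886 = (1418287 - 414914) - 4559886 = 1003373 - 4559886 = -3556513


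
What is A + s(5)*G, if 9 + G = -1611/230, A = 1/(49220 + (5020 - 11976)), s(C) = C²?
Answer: -388934437/972072 ≈ -400.11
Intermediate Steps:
A = 1/42264 (A = 1/(49220 - 6956) = 1/42264 ≈ 2.3661e-5)
G = -3681/230 (G = -9 - 1611/230 = -3681/230 ≈ -16.004)
A + s(5)*G = 1/42264 + 5²*(-3681/230) = 1/42264 + 25*(-3681/230) = 1/42264 - 18405/46 = -388934437/972072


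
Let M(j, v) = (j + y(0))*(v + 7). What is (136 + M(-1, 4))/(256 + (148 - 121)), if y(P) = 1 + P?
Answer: 136/283 ≈ 0.48057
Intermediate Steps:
M(j, v) = (1 + j)*(7 + v) (M(j, v) = (j + (1 + 0))*(v + 7) = (j + 1)*(7 + v) = (1 + j)*(7 + v))
(136 + M(-1, 4))/(256 + (148 - 121)) = (136 + (7 + 4 + 7*(-1) - 1*4))/(256 + (148 - 121)) = (136 + (7 + 4 - 7 - 4))/(256 + 27) = (136 + 0)/283 = 136*(1/283) = 136/283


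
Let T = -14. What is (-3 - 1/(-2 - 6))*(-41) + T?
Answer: 831/8 ≈ 103.88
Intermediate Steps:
(-3 - 1/(-2 - 6))*(-41) + T = (-3 - 1/(-2 - 6))*(-41) - 14 = (-3 - 1/(-8))*(-41) - 14 = (-3 - 1*(-⅛))*(-41) - 14 = (-3 + ⅛)*(-41) - 14 = -23/8*(-41) - 14 = 943/8 - 14 = 831/8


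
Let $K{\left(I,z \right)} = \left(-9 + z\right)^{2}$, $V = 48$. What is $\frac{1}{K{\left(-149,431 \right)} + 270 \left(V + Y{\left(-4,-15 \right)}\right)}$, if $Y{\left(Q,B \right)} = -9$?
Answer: $\frac{1}{188614} \approx 5.3018 \cdot 10^{-6}$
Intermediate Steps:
$\frac{1}{K{\left(-149,431 \right)} + 270 \left(V + Y{\left(-4,-15 \right)}\right)} = \frac{1}{\left(-9 + 431\right)^{2} + 270 \left(48 - 9\right)} = \frac{1}{422^{2} + 270 \cdot 39} = \frac{1}{178084 + 10530} = \frac{1}{188614}$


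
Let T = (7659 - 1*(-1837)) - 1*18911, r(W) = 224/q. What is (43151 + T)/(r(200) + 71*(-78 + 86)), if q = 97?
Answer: 409049/6915 ≈ 59.154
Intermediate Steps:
r(W) = 224/97
T = -9415 (T = (7659 + 1837) - 18911 = 9496 - 18911 = -9415)
(43151 + T)/(r(200) + 71*(-78 + 86)) = (43151 - 9415)/(224/97 + 71*(-78 + 86)) = 33736/(224/97 + 71*8) = 33736/(224/97 + 568) = 33736/(55320/97) = 33736*(97/55320) = 409049/6915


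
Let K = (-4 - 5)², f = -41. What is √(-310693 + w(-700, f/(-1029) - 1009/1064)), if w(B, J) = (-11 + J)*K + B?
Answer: I*√4331829971546/3724 ≈ 558.89*I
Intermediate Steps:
K = 81 (K = (-9)² = 81)
w(B, J) = -891 + B + 81*J (w(B, J) = (-11 + J)*81 + B = (-891 + 81*J) + B = -891 + B + 81*J)
√(-310693 + w(-700, f/(-1029) - 1009/1064)) = √(-310693 + (-891 - 700 + 81*(-41/(-1029) - 1009/1064))) = √(-310693 + (-891 - 700 + 81*(-41*(-1/1029) - 1009*1/1064))) = √(-310693 + (-891 - 700 + 81*(41/1029 - 1009/1064))) = √(-310693 + (-891 - 700 + 81*(-142091/156408))) = √(-310693 + (-891 - 700 - 3836457/52136)) = √(-310693 - 86784833/52136) = √(-16285075081/52136) = I*√4331829971546/3724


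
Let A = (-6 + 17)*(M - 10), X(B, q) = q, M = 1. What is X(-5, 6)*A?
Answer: -594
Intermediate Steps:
A = -99 (A = (-6 + 17)*(1 - 10) = 11*(-9) = -99)
X(-5, 6)*A = 6*(-99) = -594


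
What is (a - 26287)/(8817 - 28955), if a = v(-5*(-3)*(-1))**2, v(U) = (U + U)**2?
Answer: -783713/20138 ≈ -38.917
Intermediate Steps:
v(U) = 4*U**2 (v(U) = (2*U)**2 = 4*U**2)
a = 810000 (a = (4*(-5*(-3)*(-1))**2)**2 = (4*(15*(-1))**2)**2 = (4*(-15)**2)**2 = (4*225)**2 = 900**2 = 810000)
(a - 26287)/(8817 - 28955) = (810000 - 26287)/(8817 - 28955) = 783713/(-20138) = 783713*(-1/20138) = -783713/20138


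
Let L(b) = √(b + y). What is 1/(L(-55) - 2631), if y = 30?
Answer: -2631/6922186 - 5*I/6922186 ≈ -0.00038008 - 7.2232e-7*I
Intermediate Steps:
L(b) = √(30 + b) (L(b) = √(b + 30) = √(30 + b))
1/(L(-55) - 2631) = 1/(√(30 - 55) - 2631) = 1/(√(-25) - 2631) = 1/(5*I - 2631) = 1/(-2631 + 5*I) = (-2631 - 5*I)/6922186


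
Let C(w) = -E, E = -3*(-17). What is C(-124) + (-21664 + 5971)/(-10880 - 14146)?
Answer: -420211/8342 ≈ -50.373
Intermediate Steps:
E = 51
C(w) = -51 (C(w) = -1*51 = -51)
C(-124) + (-21664 + 5971)/(-10880 - 14146) = -51 + (-21664 + 5971)/(-10880 - 14146) = -51 - 15693/(-25026) = -51 - 15693*(-1/25026) = -51 + 5231/8342 = -420211/8342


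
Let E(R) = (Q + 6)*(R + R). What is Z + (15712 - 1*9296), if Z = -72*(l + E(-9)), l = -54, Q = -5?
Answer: 11600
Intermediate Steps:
E(R) = 2*R (E(R) = (-5 + 6)*(R + R) = 1*(2*R) = 2*R)
Z = 5184 (Z = -72*(-54 + 2*(-9)) = -72*(-54 - 18) = -72*(-72) = 5184)
Z + (15712 - 1*9296) = 5184 + (15712 - 1*9296) = 5184 + (15712 - 9296) = 5184 + 6416 = 11600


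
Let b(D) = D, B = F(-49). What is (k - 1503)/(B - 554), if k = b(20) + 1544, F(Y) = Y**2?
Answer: 61/1847 ≈ 0.033027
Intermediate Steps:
B = 2401 (B = (-49)**2 = 2401)
k = 1564 (k = 20 + 1544 = 1564)
(k - 1503)/(B - 554) = (1564 - 1503)/(2401 - 554) = 61/1847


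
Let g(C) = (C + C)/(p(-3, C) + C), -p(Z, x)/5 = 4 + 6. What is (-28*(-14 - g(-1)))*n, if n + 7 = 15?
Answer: 160384/51 ≈ 3144.8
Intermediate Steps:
n = 8 (n = -7 + 15 = 8)
p(Z, x) = -50 (p(Z, x) = -5*(4 + 6) = -5*10 = -50)
g(C) = 2*C/(-50 + C) (g(C) = (C + C)/(-50 + C) = (2*C)/(-50 + C) = 2*C/(-50 + C))
(-28*(-14 - g(-1)))*n = -28*(-14 - 2*(-1)/(-50 - 1))*8 = -28*(-14 - 2*(-1)/(-51))*8 = -28*(-14 - 2*(-1)*(-1)/51)*8 = -28*(-14 - 1*2/51)*8 = -28*(-14 - 2/51)*8 = -28*(-716/51)*8 = (20048/51)*8 = 160384/51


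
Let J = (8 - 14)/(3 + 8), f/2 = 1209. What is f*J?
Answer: -14508/11 ≈ -1318.9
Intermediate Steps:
f = 2418 (f = 2*1209 = 2418)
J = -6/11 ≈ -0.54545
f*J = 2418*(-6/11) = -14508/11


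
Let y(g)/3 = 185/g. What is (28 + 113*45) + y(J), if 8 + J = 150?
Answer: 726601/142 ≈ 5116.9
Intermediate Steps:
J = 142 (J = -8 + 150 = 142)
y(g) = 555/g (y(g) = 3*(185/g) = 555/g)
(28 + 113*45) + y(J) = (28 + 113*45) + 555/142 = (28 + 5085) + 555*(1/142) = 5113 + 555/142 = 726601/142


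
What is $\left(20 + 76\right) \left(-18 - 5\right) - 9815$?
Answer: $-12023$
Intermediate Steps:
$\left(20 + 76\right) \left(-18 - 5\right) - 9815 = 96 \left(-23\right) - 9815 = -2208 - 9815 = -12023$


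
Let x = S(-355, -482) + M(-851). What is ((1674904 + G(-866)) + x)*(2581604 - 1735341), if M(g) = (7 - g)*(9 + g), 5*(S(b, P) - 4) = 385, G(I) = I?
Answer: 805374110629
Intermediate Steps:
S(b, P) = 81 (S(b, P) = 4 + (1/5)*385 = 4 + 77 = 81)
x = -722355 (x = 81 + (63 - 1*(-851)**2 - 2*(-851)) = 81 + (63 - 1*724201 + 1702) = 81 + (63 - 724201 + 1702) = 81 - 722436 = -722355)
((1674904 + G(-866)) + x)*(2581604 - 1735341) = ((1674904 - 866) - 722355)*(2581604 - 1735341) = (1674038 - 722355)*846263 = 951683*846263 = 805374110629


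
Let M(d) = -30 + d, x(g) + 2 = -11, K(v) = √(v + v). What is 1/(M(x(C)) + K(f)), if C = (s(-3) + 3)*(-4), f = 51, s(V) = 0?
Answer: -43/1747 - √102/1747 ≈ -0.030395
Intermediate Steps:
C = -12 (C = (0 + 3)*(-4) = 3*(-4) = -12)
K(v) = √2*√v (K(v) = √(2*v) = √2*√v)
x(g) = -13 (x(g) = -2 - 11 = -13)
1/(M(x(C)) + K(f)) = 1/((-30 - 13) + √2*√51) = 1/(-43 + √102)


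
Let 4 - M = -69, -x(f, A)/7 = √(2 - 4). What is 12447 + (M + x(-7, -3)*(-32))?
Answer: 12520 + 224*I*√2 ≈ 12520.0 + 316.78*I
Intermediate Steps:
x(f, A) = -7*I*√2 (x(f, A) = -7*√(2 - 4) = -7*I*√2)
M = 73 (M = 4 - 1*(-69) = 4 + 69 = 73)
12447 + (M + x(-7, -3)*(-32)) = 12447 + (73 - 7*I*√2*(-32)) = 12447 + (73 + 224*I*√2) = 12520 + 224*I*√2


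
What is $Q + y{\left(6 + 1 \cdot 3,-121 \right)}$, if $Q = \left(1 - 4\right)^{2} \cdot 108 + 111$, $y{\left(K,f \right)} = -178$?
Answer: $905$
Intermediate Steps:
$Q = 1083$ ($Q = \left(-3\right)^{2} \cdot 108 + 111 = 9 \cdot 108 + 111 = 972 + 111 = 1083$)
$Q + y{\left(6 + 1 \cdot 3,-121 \right)} = 1083 - 178 = 905$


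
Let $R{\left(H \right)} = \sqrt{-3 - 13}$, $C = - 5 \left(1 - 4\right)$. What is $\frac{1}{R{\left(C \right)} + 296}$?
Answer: $\frac{37}{10954} - \frac{i}{21908} \approx 0.0033778 - 4.5645 \cdot 10^{-5} i$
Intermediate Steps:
$C = 15$ ($C = \left(-5\right) \left(-3\right) = 15$)
$R{\left(H \right)} = 4 i$ ($R{\left(H \right)} = \sqrt{-16} = 4 i$)
$\frac{1}{R{\left(C \right)} + 296} = \frac{1}{4 i + 296} = \frac{1}{296 + 4 i} = \frac{296 - 4 i}{87632}$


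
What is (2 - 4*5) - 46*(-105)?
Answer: 4812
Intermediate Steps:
(2 - 4*5) - 46*(-105) = (2 - 20) + 4830 = -18 + 4830 = 4812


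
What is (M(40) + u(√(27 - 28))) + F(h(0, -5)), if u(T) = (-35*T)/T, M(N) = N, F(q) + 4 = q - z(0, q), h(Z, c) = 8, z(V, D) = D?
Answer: 1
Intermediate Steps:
F(q) = -4 (F(q) = -4 + (q - q) = -4 + 0 = -4)
u(T) = -35
(M(40) + u(√(27 - 28))) + F(h(0, -5)) = (40 - 35) - 4 = 5 - 4 = 1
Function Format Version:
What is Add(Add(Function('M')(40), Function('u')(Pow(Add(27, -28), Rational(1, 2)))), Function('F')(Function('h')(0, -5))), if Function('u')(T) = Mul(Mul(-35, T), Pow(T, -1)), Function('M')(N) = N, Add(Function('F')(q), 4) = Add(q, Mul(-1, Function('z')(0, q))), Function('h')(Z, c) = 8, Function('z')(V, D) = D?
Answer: 1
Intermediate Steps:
Function('F')(q) = -4 (Function('F')(q) = Add(-4, Add(q, Mul(-1, q))) = Add(-4, 0) = -4)
Function('u')(T) = -35
Add(Add(Function('M')(40), Function('u')(Pow(Add(27, -28), Rational(1, 2)))), Function('F')(Function('h')(0, -5))) = Add(Add(40, -35), -4) = Add(5, -4) = 1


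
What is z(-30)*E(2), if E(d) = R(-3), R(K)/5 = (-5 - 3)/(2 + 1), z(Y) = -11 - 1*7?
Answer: 240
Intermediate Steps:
z(Y) = -18 (z(Y) = -11 - 7 = -18)
R(K) = -40/3 (R(K) = 5*((-5 - 3)/(2 + 1)) = 5*(-8/3) = -40/3)
E(d) = -40/3
z(-30)*E(2) = -18*(-40/3) = 240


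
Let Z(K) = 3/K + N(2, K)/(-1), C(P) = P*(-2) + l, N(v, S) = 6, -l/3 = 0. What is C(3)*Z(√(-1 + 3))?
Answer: 36 - 9*√2 ≈ 23.272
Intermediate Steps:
l = 0 (l = -3*0 = 0)
C(P) = -2*P (C(P) = P*(-2) + 0 = -2*P + 0 = -2*P)
Z(K) = -6 + 3/K (Z(K) = 3/K + 6/(-1) = 3/K + 6*(-1) = 3/K - 6 = -6 + 3/K)
C(3)*Z(√(-1 + 3)) = (-2*3)*(-6 + 3/(√(-1 + 3))) = -6*(-6 + 3/(√2)) = -6*(-6 + 3*(√2/2)) = -6*(-6 + 3*√2/2) = 36 - 9*√2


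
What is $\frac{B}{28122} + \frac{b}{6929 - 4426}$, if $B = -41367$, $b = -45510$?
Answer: $- \frac{461124607}{23463122} \approx -19.653$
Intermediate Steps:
$\frac{B}{28122} + \frac{b}{6929 - 4426} = - \frac{41367}{28122} - \frac{45510}{6929 - 4426} = \left(-41367\right) \frac{1}{28122} - \frac{45510}{6929 - 4426} = - \frac{13789}{9374} - \frac{45510}{2503} = - \frac{461124607}{23463122}$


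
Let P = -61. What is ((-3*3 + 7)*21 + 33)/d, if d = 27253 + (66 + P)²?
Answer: -9/27278 ≈ -0.00032994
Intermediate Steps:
d = 27278 (d = 27253 + (66 - 61)² = 27253 + 5² = 27253 + 25 = 27278)
((-3*3 + 7)*21 + 33)/d = ((-3*3 + 7)*21 + 33)/27278 = ((-9 + 7)*21 + 33)*(1/27278) = (-2*21 + 33)*(1/27278) = (-42 + 33)*(1/27278) = -9*1/27278 = -9/27278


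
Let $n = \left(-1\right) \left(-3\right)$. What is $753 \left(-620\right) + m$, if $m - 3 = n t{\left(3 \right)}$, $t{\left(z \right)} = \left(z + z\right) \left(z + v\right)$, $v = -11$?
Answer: $-467001$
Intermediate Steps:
$t{\left(z \right)} = 2 z \left(-11 + z\right)$ ($t{\left(z \right)} = \left(z + z\right) \left(z - 11\right) = 2 z \left(-11 + z\right)$)
$n = 3$
$m = -141$ ($m = 3 + 3 \cdot 2 \cdot 3 \left(-11 + 3\right) = 3 + 3 \cdot 2 \cdot 3 \left(-8\right) = 3 + 3 \left(-48\right) = 3 - 144 = -141$)
$753 \left(-620\right) + m = 753 \left(-620\right) - 141 = -466860 - 141 = -467001$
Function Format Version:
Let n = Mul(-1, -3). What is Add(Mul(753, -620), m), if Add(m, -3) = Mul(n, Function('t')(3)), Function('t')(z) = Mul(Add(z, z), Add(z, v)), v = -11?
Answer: -467001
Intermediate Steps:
Function('t')(z) = Mul(2, z, Add(-11, z)) (Function('t')(z) = Mul(Add(z, z), Add(z, -11)) = Mul(Mul(2, z), Add(-11, z)) = Mul(2, z, Add(-11, z)))
n = 3
m = -141 (m = Add(3, Mul(3, Mul(2, 3, Add(-11, 3)))) = Add(3, Mul(3, Mul(2, 3, -8))) = Add(3, Mul(3, -48)) = Add(3, -144) = -141)
Add(Mul(753, -620), m) = Add(Mul(753, -620), -141) = Add(-466860, -141) = -467001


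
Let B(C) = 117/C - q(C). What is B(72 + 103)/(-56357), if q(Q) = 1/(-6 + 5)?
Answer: -292/9862475 ≈ -2.9607e-5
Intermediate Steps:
q(Q) = -1 (q(Q) = 1/(-1) = -1)
B(C) = 1 + 117/C (B(C) = 117/C - 1*(-1) = 117/C + 1 = 1 + 117/C)
B(72 + 103)/(-56357) = ((117 + (72 + 103))/(72 + 103))/(-56357) = ((117 + 175)/175)*(-1/56357) = ((1/175)*292)*(-1/56357) = (292/175)*(-1/56357) = -292/9862475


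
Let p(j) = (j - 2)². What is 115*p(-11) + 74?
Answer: 19509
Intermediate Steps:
p(j) = (-2 + j)²
115*p(-11) + 74 = 115*(-2 - 11)² + 74 = 115*(-13)² + 74 = 115*169 + 74 = 19435 + 74 = 19509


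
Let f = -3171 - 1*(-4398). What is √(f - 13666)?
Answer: I*√12439 ≈ 111.53*I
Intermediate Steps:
f = 1227 (f = -3171 + 4398 = 1227)
√(f - 13666) = √(1227 - 13666) = √(-12439) = I*√12439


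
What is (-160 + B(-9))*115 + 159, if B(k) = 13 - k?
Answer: -15711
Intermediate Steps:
(-160 + B(-9))*115 + 159 = (-160 + (13 - 1*(-9)))*115 + 159 = (-160 + (13 + 9))*115 + 159 = (-160 + 22)*115 + 159 = -138*115 + 159 = -15870 + 159 = -15711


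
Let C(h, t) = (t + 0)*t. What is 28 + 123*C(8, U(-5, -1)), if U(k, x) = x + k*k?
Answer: 70876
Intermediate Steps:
U(k, x) = x + k²
C(h, t) = t² (C(h, t) = t*t = t²)
28 + 123*C(8, U(-5, -1)) = 28 + 123*(-1 + (-5)²)² = 28 + 123*(-1 + 25)² = 28 + 123*24² = 28 + 123*576 = 28 + 70848 = 70876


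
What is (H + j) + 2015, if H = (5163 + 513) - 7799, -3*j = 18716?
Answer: -19040/3 ≈ -6346.7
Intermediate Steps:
j = -18716/3 (j = -⅓*18716 = -18716/3 ≈ -6238.7)
H = -2123 (H = 5676 - 7799 = -2123)
(H + j) + 2015 = (-2123 - 18716/3) + 2015 = -25085/3 + 2015 = -19040/3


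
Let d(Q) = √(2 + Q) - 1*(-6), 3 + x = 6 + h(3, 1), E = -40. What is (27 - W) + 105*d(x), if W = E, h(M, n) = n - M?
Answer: 697 + 105*√3 ≈ 878.87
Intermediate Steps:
W = -40
x = 1 (x = -3 + (6 + (1 - 1*3)) = -3 + (6 + (1 - 3)) = -3 + (6 - 2) = -3 + 4 = 1)
d(Q) = 6 + √(2 + Q) (d(Q) = √(2 + Q) + 6 = 6 + √(2 + Q))
(27 - W) + 105*d(x) = (27 - 1*(-40)) + 105*(6 + √(2 + 1)) = (27 + 40) + 105*(6 + √3) = 67 + (630 + 105*√3) = 697 + 105*√3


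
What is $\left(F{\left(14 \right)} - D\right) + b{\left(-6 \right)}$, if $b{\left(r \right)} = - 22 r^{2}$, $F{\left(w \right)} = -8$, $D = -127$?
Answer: $-673$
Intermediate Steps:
$\left(F{\left(14 \right)} - D\right) + b{\left(-6 \right)} = \left(-8 - -127\right) - 22 \left(-6\right)^{2} = \left(-8 + 127\right) - 792 = 119 - 792 = -673$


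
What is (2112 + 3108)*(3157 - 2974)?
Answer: 955260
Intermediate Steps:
(2112 + 3108)*(3157 - 2974) = 5220*183 = 955260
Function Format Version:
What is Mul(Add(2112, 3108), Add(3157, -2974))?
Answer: 955260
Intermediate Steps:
Mul(Add(2112, 3108), Add(3157, -2974)) = Mul(5220, 183) = 955260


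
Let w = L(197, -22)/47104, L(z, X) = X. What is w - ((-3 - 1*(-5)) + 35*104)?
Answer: -85776395/23552 ≈ -3642.0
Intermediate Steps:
w = -11/23552 (w = -22/47104 = -22*1/47104 = -11/23552 ≈ -0.00046705)
w - ((-3 - 1*(-5)) + 35*104) = -11/23552 - ((-3 - 1*(-5)) + 35*104) = -11/23552 - ((-3 + 5) + 3640) = -11/23552 - (2 + 3640) = -11/23552 - 1*3642 = -11/23552 - 3642 = -85776395/23552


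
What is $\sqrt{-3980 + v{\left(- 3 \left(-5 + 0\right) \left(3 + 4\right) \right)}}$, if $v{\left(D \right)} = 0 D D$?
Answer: $2 i \sqrt{995} \approx 63.087 i$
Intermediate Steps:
$v{\left(D \right)} = 0$ ($v{\left(D \right)} = 0 D = 0$)
$\sqrt{-3980 + v{\left(- 3 \left(-5 + 0\right) \left(3 + 4\right) \right)}} = \sqrt{-3980 + 0} = \sqrt{-3980} = 2 i \sqrt{995}$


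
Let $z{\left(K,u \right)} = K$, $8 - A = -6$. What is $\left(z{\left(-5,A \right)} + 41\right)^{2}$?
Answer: $1296$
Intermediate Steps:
$A = 14$ ($A = 8 - -6 = 8 + 6 = 14$)
$\left(z{\left(-5,A \right)} + 41\right)^{2} = \left(-5 + 41\right)^{2} = 36^{2} = 1296$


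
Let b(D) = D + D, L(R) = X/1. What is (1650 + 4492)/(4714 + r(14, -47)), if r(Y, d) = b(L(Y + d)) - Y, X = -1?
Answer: 3071/2349 ≈ 1.3074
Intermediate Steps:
L(R) = -1 (L(R) = -1/1 = -1*1 = -1)
b(D) = 2*D
r(Y, d) = -2 - Y (r(Y, d) = 2*(-1) - Y = -2 - Y)
(1650 + 4492)/(4714 + r(14, -47)) = (1650 + 4492)/(4714 + (-2 - 1*14)) = 6142/(4714 + (-2 - 14)) = 6142/(4714 - 16) = 6142/4698 = 6142*(1/4698) = 3071/2349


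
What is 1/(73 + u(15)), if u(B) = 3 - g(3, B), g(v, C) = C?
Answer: 1/61 ≈ 0.016393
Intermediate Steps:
u(B) = 3 - B
1/(73 + u(15)) = 1/(73 + (3 - 1*15)) = 1/(73 + (3 - 15)) = 1/(73 - 12) = 1/61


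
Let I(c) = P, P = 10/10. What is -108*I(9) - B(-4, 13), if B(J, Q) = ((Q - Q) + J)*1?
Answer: -104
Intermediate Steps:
B(J, Q) = J (B(J, Q) = (0 + J)*1 = J*1 = J)
P = 1 (P = 10*(1/10) = 1)
I(c) = 1
-108*I(9) - B(-4, 13) = -108*1 - 1*(-4) = -108 + 4 = -104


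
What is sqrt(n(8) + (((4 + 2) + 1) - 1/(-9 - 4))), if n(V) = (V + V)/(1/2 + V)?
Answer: 6*sqrt(12155)/221 ≈ 2.9932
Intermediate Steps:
n(V) = 2*V/(1/2 + V) (n(V) = (2*V)/(1/2 + V) = 2*V/(1/2 + V))
sqrt(n(8) + (((4 + 2) + 1) - 1/(-9 - 4))) = sqrt(4*8/(1 + 2*8) + (((4 + 2) + 1) - 1/(-9 - 4))) = sqrt(4*8/(1 + 16) + ((6 + 1) - 1/(-13))) = sqrt(4*8/17 + (7 - 1*(-1/13))) = sqrt(4*8*(1/17) + (7 + 1/13)) = sqrt(32/17 + 92/13) = sqrt(1980/221) = 6*sqrt(12155)/221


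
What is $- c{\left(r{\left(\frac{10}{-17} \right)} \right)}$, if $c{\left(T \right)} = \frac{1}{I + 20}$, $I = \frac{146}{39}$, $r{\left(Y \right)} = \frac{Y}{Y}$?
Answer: $- \frac{39}{926} \approx -0.042117$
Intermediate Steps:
$r{\left(Y \right)} = 1$
$I = \frac{146}{39}$ ($I = 146 \cdot \frac{1}{39} = \frac{146}{39} \approx 3.7436$)
$c{\left(T \right)} = \frac{39}{926}$ ($c{\left(T \right)} = \frac{1}{\frac{146}{39} + 20} = \frac{1}{\frac{926}{39}} = \frac{39}{926}$)
$- c{\left(r{\left(\frac{10}{-17} \right)} \right)} = \left(-1\right) \frac{39}{926} = - \frac{39}{926}$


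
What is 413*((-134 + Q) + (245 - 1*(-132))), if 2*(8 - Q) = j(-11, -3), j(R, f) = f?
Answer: 208565/2 ≈ 1.0428e+5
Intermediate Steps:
Q = 19/2 (Q = 8 - 1/2*(-3) = 8 + 3/2 = 19/2 ≈ 9.5000)
413*((-134 + Q) + (245 - 1*(-132))) = 413*((-134 + 19/2) + (245 - 1*(-132))) = 413*(-249/2 + (245 + 132)) = 413*(-249/2 + 377) = 413*(505/2) = 208565/2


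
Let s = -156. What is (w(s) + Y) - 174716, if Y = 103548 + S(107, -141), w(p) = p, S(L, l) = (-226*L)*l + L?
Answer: 3338445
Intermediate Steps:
S(L, l) = L - 226*L*l (S(L, l) = -226*L*l + L = L - 226*L*l)
Y = 3513317 (Y = 103548 + 107*(1 - 226*(-141)) = 103548 + 107*(1 + 31866) = 103548 + 107*31867 = 103548 + 3409769 = 3513317)
(w(s) + Y) - 174716 = (-156 + 3513317) - 174716 = 3513161 - 174716 = 3338445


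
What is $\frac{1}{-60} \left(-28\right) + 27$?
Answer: $\frac{412}{15} \approx 27.467$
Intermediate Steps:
$\frac{1}{-60} \left(-28\right) + 27 = \left(- \frac{1}{60}\right) \left(-28\right) + 27 = \frac{7}{15} + 27 = \frac{412}{15}$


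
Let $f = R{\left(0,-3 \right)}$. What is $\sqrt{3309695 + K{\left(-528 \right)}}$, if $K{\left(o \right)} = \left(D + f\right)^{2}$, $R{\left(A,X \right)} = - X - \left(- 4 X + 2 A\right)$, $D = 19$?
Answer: $3 \sqrt{367755} \approx 1819.3$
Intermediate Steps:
$R{\left(A,X \right)} = - 2 A + 3 X$
$f = -9$ ($f = \left(-2\right) 0 + 3 \left(-3\right) = 0 - 9 = -9$)
$K{\left(o \right)} = 100$ ($K{\left(o \right)} = \left(19 - 9\right)^{2} = 10^{2} = 100$)
$\sqrt{3309695 + K{\left(-528 \right)}} = \sqrt{3309695 + 100} = \sqrt{3309795} = 3 \sqrt{367755}$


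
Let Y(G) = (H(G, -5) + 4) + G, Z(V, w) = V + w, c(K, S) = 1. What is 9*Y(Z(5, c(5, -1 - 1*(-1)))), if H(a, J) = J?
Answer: 45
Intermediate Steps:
Y(G) = -1 + G (Y(G) = (-5 + 4) + G = -1 + G)
9*Y(Z(5, c(5, -1 - 1*(-1)))) = 9*(-1 + (5 + 1)) = 9*(-1 + 6) = 9*5 = 45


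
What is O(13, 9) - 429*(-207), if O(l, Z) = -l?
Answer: 88790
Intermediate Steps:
O(13, 9) - 429*(-207) = -1*13 - 429*(-207) = -13 + 88803 = 88790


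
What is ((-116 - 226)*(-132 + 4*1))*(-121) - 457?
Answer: -5297353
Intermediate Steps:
((-116 - 226)*(-132 + 4*1))*(-121) - 457 = -342*(-132 + 4)*(-121) - 457 = -342*(-128)*(-121) - 457 = 43776*(-121) - 457 = -5296896 - 457 = -5297353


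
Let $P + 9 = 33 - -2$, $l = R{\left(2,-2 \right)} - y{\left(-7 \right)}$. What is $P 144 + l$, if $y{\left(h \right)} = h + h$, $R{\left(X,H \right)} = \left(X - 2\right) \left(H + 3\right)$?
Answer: $3758$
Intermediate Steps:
$R{\left(X,H \right)} = \left(-2 + X\right) \left(3 + H\right)$
$y{\left(h \right)} = 2 h$
$l = 14$ ($l = \left(-6 - -4 + 3 \cdot 2 - 4\right) - 2 \left(-7\right) = \left(-6 + 4 + 6 - 4\right) - -14 = 0 + 14 = 14$)
$P = 26$ ($P = -9 + \left(33 - -2\right) = -9 + \left(33 + 2\right) = -9 + 35 = 26$)
$P 144 + l = 26 \cdot 144 + 14 = 3744 + 14 = 3758$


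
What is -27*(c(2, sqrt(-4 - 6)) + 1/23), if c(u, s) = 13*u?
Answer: -16173/23 ≈ -703.17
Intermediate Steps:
-27*(c(2, sqrt(-4 - 6)) + 1/23) = -27*(13*2 + 1/23) = -27*(26 + 1/23) = -27*599/23 = -16173/23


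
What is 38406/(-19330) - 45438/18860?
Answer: -16026537/3645638 ≈ -4.3961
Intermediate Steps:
38406/(-19330) - 45438/18860 = 38406*(-1/19330) - 45438*1/18860 = -19203/9665 - 22719/9430 = -16026537/3645638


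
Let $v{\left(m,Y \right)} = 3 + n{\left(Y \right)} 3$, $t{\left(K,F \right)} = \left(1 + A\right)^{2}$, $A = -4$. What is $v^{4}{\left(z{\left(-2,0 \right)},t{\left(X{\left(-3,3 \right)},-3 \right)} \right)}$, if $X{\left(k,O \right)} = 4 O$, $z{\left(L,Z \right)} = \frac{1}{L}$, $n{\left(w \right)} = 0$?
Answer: $81$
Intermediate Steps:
$t{\left(K,F \right)} = 9$ ($t{\left(K,F \right)} = \left(1 - 4\right)^{2} = \left(-3\right)^{2} = 9$)
$v{\left(m,Y \right)} = 3$ ($v{\left(m,Y \right)} = 3 + 0 \cdot 3 = 3 + 0 = 3$)
$v^{4}{\left(z{\left(-2,0 \right)},t{\left(X{\left(-3,3 \right)},-3 \right)} \right)} = 3^{4} = 81$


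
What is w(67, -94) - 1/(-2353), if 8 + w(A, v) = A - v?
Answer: 360010/2353 ≈ 153.00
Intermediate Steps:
w(A, v) = -8 + A - v (w(A, v) = -8 + (A - v) = -8 + A - v)
w(67, -94) - 1/(-2353) = (-8 + 67 - 1*(-94)) - 1/(-2353) = (-8 + 67 + 94) - 1*(-1/2353) = 153 + 1/2353 = 360010/2353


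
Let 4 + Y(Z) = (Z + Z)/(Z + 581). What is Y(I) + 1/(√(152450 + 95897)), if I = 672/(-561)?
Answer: -62020/15489 + √248347/248347 ≈ -4.0021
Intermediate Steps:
I = -224/187 (I = 672*(-1/561) = -224/187 ≈ -1.1979)
Y(Z) = -4 + 2*Z/(581 + Z) (Y(Z) = -4 + (Z + Z)/(Z + 581) = -4 + (2*Z)/(581 + Z) = -4 + 2*Z/(581 + Z))
Y(I) + 1/(√(152450 + 95897)) = 2*(-1162 - 1*(-224/187))/(581 - 224/187) + 1/(√(152450 + 95897)) = 2*(-1162 + 224/187)/(108423/187) + 1/(√248347) = 2*(187/108423)*(-217070/187) + √248347/248347 = -62020/15489 + √248347/248347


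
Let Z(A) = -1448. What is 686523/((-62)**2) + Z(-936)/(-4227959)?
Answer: 2902596662669/16252274396 ≈ 178.60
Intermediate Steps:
686523/((-62)**2) + Z(-936)/(-4227959) = 686523/((-62)**2) - 1448/(-4227959) = 686523/3844 - 1448*(-1/4227959) = 686523*(1/3844) + 1448/4227959 = 686523/3844 + 1448/4227959 = 2902596662669/16252274396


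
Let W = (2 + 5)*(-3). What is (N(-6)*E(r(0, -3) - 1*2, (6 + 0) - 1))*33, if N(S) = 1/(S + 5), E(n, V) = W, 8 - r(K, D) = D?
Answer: 693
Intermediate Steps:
r(K, D) = 8 - D
W = -21 (W = 7*(-3) = -21)
E(n, V) = -21
N(S) = 1/(5 + S)
(N(-6)*E(r(0, -3) - 1*2, (6 + 0) - 1))*33 = (-21/(5 - 6))*33 = (-21/(-1))*33 = -1*(-21)*33 = 21*33 = 693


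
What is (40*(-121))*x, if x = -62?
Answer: 300080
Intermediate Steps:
(40*(-121))*x = (40*(-121))*(-62) = -4840*(-62) = 300080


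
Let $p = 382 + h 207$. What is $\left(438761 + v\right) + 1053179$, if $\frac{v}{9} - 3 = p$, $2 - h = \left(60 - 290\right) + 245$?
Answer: $1471186$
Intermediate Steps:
$h = -13$ ($h = 2 - \left(\left(60 - 290\right) + 245\right) = 2 - \left(-230 + 245\right) = 2 - 15 = -13$)
$p = -2309$ ($p = 382 - 2691 = -2309$)
$v = -20754$ ($v = 27 + 9 \left(-2309\right) = 27 - 20781 = -20754$)
$\left(438761 + v\right) + 1053179 = \left(438761 - 20754\right) + 1053179 = 418007 + 1053179 = 1471186$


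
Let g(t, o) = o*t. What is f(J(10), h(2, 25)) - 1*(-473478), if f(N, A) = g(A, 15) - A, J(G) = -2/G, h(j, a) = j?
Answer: 473506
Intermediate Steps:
f(N, A) = 14*A (f(N, A) = 15*A - A = 14*A)
f(J(10), h(2, 25)) - 1*(-473478) = 14*2 - 1*(-473478) = 28 + 473478 = 473506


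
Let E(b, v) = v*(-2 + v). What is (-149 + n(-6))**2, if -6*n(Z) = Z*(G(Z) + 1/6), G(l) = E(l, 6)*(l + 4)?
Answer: 1394761/36 ≈ 38743.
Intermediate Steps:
G(l) = 96 + 24*l (G(l) = (6*(-2 + 6))*(l + 4) = (6*4)*(4 + l) = 24*(4 + l) = 96 + 24*l)
n(Z) = -Z*(577/6 + 24*Z)/6 (n(Z) = -Z*((96 + 24*Z) + 1/6)/6 = -Z*(577/6 + 24*Z)/6)
(-149 + n(-6))**2 = (-149 - 1/36*(-6)*(577 + 144*(-6)))**2 = (-149 - 1/36*(-6)*(577 - 864))**2 = (-149 - 1/36*(-6)*(-287))**2 = (-149 - 287/6)**2 = (-1181/6)**2 = 1394761/36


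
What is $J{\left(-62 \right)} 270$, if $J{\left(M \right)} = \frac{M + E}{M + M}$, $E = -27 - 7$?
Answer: $\frac{6480}{31} \approx 209.03$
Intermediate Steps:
$E = -34$
$J{\left(M \right)} = \frac{-34 + M}{2 M}$ ($J{\left(M \right)} = \frac{M - 34}{M + M} = \frac{-34 + M}{2 M}$)
$J{\left(-62 \right)} 270 = \frac{-34 - 62}{2 \left(-62\right)} 270 = \frac{1}{2} \left(- \frac{1}{62}\right) \left(-96\right) 270 = \frac{24}{31} \cdot 270 = \frac{6480}{31}$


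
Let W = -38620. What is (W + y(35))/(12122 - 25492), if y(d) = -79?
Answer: 38699/13370 ≈ 2.8945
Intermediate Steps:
(W + y(35))/(12122 - 25492) = (-38620 - 79)/(12122 - 25492) = -38699/(-13370) = -38699*(-1/13370) = 38699/13370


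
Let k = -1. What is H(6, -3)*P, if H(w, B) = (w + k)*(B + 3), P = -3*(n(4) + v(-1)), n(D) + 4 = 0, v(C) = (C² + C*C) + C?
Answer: 0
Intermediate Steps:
v(C) = C + 2*C² (v(C) = (C² + C²) + C = 2*C² + C = C + 2*C²)
n(D) = -4 (n(D) = -4 + 0 = -4)
P = 9 (P = -3*(-4 - (1 + 2*(-1))) = -3*(-4 - (1 - 2)) = -3*(-4 - 1*(-1)) = -3*(-4 + 1) = -3*(-3) = 9)
H(w, B) = (-1 + w)*(3 + B) (H(w, B) = (w - 1)*(B + 3) = (-1 + w)*(3 + B))
H(6, -3)*P = (-3 - 1*(-3) + 3*6 - 3*6)*9 = (-3 + 3 + 18 - 18)*9 = 0*9 = 0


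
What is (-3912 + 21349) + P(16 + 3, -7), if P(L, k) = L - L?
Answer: 17437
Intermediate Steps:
P(L, k) = 0
(-3912 + 21349) + P(16 + 3, -7) = (-3912 + 21349) + 0 = 17437 + 0 = 17437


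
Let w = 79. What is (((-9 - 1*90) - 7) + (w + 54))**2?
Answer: 729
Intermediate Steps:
(((-9 - 1*90) - 7) + (w + 54))**2 = (((-9 - 1*90) - 7) + (79 + 54))**2 = (((-9 - 90) - 7) + 133)**2 = ((-99 - 7) + 133)**2 = (-106 + 133)**2 = 27**2 = 729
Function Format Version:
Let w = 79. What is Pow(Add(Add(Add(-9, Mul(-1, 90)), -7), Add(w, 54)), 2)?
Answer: 729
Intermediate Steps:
Pow(Add(Add(Add(-9, Mul(-1, 90)), -7), Add(w, 54)), 2) = Pow(Add(Add(Add(-9, Mul(-1, 90)), -7), Add(79, 54)), 2) = Pow(Add(Add(Add(-9, -90), -7), 133), 2) = Pow(Add(Add(-99, -7), 133), 2) = Pow(Add(-106, 133), 2) = Pow(27, 2) = 729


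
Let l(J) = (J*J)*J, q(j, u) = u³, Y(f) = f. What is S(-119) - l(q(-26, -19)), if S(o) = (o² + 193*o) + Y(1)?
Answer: 322687688974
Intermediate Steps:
S(o) = 1 + o² + 193*o (S(o) = (o² + 193*o) + 1 = 1 + o² + 193*o)
l(J) = J³ (l(J) = J²*J = J³)
S(-119) - l(q(-26, -19)) = (1 + (-119)² + 193*(-119)) - ((-19)³)³ = (1 + 14161 - 22967) - 1*(-6859)³ = -8805 - 1*(-322687697779) = -8805 + 322687697779 = 322687688974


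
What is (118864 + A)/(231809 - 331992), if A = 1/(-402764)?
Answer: -47874140095/40350105812 ≈ -1.1865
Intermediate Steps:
A = -1/402764 ≈ -2.4828e-6
(118864 + A)/(231809 - 331992) = (118864 - 1/402764)/(231809 - 331992) = (47874140095/402764)/(-100183) = (47874140095/402764)*(-1/100183) = -47874140095/40350105812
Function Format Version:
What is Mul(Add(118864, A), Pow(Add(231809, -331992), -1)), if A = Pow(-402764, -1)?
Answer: Rational(-47874140095, 40350105812) ≈ -1.1865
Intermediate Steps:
A = Rational(-1, 402764) ≈ -2.4828e-6
Mul(Add(118864, A), Pow(Add(231809, -331992), -1)) = Mul(Add(118864, Rational(-1, 402764)), Pow(Add(231809, -331992), -1)) = Mul(Rational(47874140095, 402764), Pow(-100183, -1)) = Mul(Rational(47874140095, 402764), Rational(-1, 100183)) = Rational(-47874140095, 40350105812)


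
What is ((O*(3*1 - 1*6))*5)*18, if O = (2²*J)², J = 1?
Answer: -4320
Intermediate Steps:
O = 16 (O = (2²*1)² = (4*1)² = 4² = 16)
((O*(3*1 - 1*6))*5)*18 = ((16*(3*1 - 1*6))*5)*18 = ((16*(3 - 6))*5)*18 = ((16*(-3))*5)*18 = -48*5*18 = -240*18 = -4320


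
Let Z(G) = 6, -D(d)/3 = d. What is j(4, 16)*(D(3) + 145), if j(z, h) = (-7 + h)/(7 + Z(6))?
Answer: 1224/13 ≈ 94.154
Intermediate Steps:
D(d) = -3*d
j(z, h) = -7/13 + h/13 (j(z, h) = (-7 + h)/(7 + 6) = (-7 + h)/13 = (-7 + h)*(1/13) = -7/13 + h/13)
j(4, 16)*(D(3) + 145) = (-7/13 + (1/13)*16)*(-3*3 + 145) = (-7/13 + 16/13)*(-9 + 145) = (9/13)*136 = 1224/13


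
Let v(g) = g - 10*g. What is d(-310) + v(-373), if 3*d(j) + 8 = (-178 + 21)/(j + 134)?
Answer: 590415/176 ≈ 3354.6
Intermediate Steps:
v(g) = -9*g
d(j) = -8/3 - 157/(3*(134 + j)) (d(j) = -8/3 + ((-178 + 21)/(j + 134))/3 = -8/3 + (-157/(134 + j))/3 = -8/3 - 157/(3*(134 + j)))
d(-310) + v(-373) = (-1229 - 8*(-310))/(3*(134 - 310)) - 9*(-373) = (⅓)*(-1229 + 2480)/(-176) + 3357 = (⅓)*(-1/176)*1251 + 3357 = -417/176 + 3357 = 590415/176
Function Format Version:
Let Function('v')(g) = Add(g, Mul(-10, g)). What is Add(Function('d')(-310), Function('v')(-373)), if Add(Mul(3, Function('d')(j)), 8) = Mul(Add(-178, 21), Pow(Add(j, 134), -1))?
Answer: Rational(590415, 176) ≈ 3354.6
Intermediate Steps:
Function('v')(g) = Mul(-9, g)
Function('d')(j) = Add(Rational(-8, 3), Mul(Rational(-157, 3), Pow(Add(134, j), -1))) (Function('d')(j) = Add(Rational(-8, 3), Mul(Rational(1, 3), Mul(Add(-178, 21), Pow(Add(j, 134), -1)))) = Add(Rational(-8, 3), Mul(Rational(1, 3), Mul(-157, Pow(Add(134, j), -1)))) = Add(Rational(-8, 3), Mul(Rational(-157, 3), Pow(Add(134, j), -1))))
Add(Function('d')(-310), Function('v')(-373)) = Add(Mul(Rational(1, 3), Pow(Add(134, -310), -1), Add(-1229, Mul(-8, -310))), Mul(-9, -373)) = Add(Mul(Rational(1, 3), Pow(-176, -1), Add(-1229, 2480)), 3357) = Add(Mul(Rational(1, 3), Rational(-1, 176), 1251), 3357) = Add(Rational(-417, 176), 3357) = Rational(590415, 176)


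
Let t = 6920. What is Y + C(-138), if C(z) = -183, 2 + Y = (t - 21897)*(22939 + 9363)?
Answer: -483787239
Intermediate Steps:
Y = -483787056 (Y = -2 + (6920 - 21897)*(22939 + 9363) = -2 - 14977*32302 = -2 - 483787054 = -483787056)
Y + C(-138) = -483787056 - 183 = -483787239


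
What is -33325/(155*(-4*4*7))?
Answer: 215/112 ≈ 1.9196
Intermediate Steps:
-33325/(155*(-4*4*7)) = -33325/(155*(-16*7)) = -33325/(155*(-112)) = -33325/(-17360) = -33325*(-1/17360) = 215/112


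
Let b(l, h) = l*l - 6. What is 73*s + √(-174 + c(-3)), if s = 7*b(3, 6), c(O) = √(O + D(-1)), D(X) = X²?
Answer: 1533 + √(-174 + I*√2) ≈ 1533.1 + 13.191*I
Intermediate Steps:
b(l, h) = -6 + l² (b(l, h) = l² - 6 = -6 + l²)
c(O) = √(1 + O) (c(O) = √(O + (-1)²) = √(O + 1) = √(1 + O))
s = 21 (s = 7*(-6 + 3²) = 7*(-6 + 9) = 7*3 = 21)
73*s + √(-174 + c(-3)) = 73*21 + √(-174 + √(1 - 3)) = 1533 + √(-174 + √(-2)) = 1533 + √(-174 + I*√2)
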